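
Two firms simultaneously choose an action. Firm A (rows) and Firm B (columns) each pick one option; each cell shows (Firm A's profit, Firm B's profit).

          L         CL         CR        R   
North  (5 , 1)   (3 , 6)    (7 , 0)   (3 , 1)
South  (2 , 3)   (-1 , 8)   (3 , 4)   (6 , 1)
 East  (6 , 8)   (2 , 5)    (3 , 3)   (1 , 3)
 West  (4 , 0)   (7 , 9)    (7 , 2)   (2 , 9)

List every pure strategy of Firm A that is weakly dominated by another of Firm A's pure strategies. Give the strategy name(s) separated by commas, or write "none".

none

North is not dominated — it holds its own against South at L (5>2); East at CL (3>2); West at L (5>4).
South: no other strategy beats it everywhere (North at R (6>3); East at R (6>1); West at R (6>2)).
East: no other strategy beats it everywhere (North at L (6>5); South at L (6>2); West at L (6>4)).
West is not dominated — it holds its own against North at CL (7>3); South at L (4>2); East at CL (7>2).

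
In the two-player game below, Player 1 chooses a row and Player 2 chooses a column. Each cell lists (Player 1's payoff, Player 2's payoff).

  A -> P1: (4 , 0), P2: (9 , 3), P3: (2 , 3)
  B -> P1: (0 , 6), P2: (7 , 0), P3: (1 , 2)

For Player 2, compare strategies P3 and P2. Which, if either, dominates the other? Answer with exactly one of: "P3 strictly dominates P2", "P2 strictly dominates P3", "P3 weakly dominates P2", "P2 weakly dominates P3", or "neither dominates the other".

P3 weakly dominates P2

Compare P3 to P2 across each choice by Player 1: A: 3=3, B: 2>0.
P3 is at least as good everywhere and strictly better somewhere (tied only at A), so P3 weakly but not strictly dominates P2.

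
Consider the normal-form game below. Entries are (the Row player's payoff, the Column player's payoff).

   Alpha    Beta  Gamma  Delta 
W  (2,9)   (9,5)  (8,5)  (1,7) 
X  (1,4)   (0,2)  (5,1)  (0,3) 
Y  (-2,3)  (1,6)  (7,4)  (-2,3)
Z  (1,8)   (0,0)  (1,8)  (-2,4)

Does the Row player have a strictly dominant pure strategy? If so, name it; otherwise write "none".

W

W vs X: Alpha: 2>1, Beta: 9>0, Gamma: 8>5, Delta: 1>0.
W vs Y: Alpha: 2>-2, Beta: 9>1, Gamma: 8>7, Delta: 1>-2.
W vs Z: Alpha: 2>1, Beta: 9>0, Gamma: 8>1, Delta: 1>-2.
W strictly beats every other strategy against every opponent action, so it is strictly dominant.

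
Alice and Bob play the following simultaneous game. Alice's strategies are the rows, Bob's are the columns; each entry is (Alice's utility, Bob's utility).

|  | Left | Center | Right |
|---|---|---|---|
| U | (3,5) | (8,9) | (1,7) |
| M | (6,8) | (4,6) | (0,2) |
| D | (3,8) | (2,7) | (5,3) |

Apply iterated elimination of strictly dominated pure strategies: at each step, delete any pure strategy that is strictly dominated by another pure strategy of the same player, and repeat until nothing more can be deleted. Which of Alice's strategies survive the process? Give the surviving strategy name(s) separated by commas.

Column Right is eliminated: Center beats it against every remaining row (U: 9>7, M: 6>2, D: 7>3).
For Alice, M strictly dominates D on the remaining columns (Left: 6>3, Center: 4>2); eliminate D.
Among the remaining strategies, none is strictly dominated by another pure strategy of the same player, so the elimination stops.
Surviving strategies — Alice: {U, M}; Bob: {Left, Center}.

U, M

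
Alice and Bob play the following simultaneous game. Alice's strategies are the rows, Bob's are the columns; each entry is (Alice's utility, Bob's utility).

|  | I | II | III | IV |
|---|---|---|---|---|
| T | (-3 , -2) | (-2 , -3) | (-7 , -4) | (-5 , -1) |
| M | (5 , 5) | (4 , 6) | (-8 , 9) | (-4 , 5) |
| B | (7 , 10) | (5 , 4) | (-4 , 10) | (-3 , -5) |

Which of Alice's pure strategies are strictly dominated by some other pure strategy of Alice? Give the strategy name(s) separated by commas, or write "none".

T, M

T is strictly dominated by B (I: 7>-3, II: 5>-2, III: -4>-7, IV: -3>-5).
M is strictly dominated by B (I: 7>5, II: 5>4, III: -4>-8, IV: -3>-4).
B is not dominated — it holds its own against T at I (7>-3); M at I (7>5).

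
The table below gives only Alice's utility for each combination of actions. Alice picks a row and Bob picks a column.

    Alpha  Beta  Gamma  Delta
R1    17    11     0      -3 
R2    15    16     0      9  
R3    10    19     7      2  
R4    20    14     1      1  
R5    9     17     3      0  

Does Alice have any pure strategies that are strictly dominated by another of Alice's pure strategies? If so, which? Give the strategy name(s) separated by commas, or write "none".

R1, R5

R1 is strictly dominated by R4 (Alpha: 20>17, Beta: 14>11, Gamma: 1>0, Delta: 1>-3).
Nothing dominates R2: R1 at Beta (16>11); R3 at Alpha (15>10); R4 at Beta (16>14); R5 at Alpha (15>9).
Nothing dominates R3: R1 at Beta (19>11); R2 at Beta (19>16); R4 at Beta (19>14); R5 at Alpha (10>9).
R4: no other strategy beats it everywhere (R1 at Alpha (20>17); R2 at Alpha (20>15); R3 at Alpha (20>10); R5 at Alpha (20>9)).
R3 strictly dominates R5 — Alpha: 10>9, Beta: 19>17, Gamma: 7>3, Delta: 2>0.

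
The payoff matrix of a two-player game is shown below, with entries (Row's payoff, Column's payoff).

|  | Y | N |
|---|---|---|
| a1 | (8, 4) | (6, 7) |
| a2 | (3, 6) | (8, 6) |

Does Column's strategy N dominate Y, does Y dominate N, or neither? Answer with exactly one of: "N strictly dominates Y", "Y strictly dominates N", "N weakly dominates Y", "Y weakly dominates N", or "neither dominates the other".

N weakly dominates Y

Compare N to Y across every action of Row: a1: 7>4, a2: 6=6.
N is at least as good everywhere and strictly better somewhere (tied only at a2), so N weakly but not strictly dominates Y.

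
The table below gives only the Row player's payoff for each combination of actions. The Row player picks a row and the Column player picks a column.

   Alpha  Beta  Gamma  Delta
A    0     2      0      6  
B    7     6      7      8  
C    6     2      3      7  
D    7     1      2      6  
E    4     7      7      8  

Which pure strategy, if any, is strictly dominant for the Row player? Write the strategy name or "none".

A fails to dominate B at Alpha (0<7).
B fails to dominate D at Alpha (7=7).
C fails to dominate A at Beta (2=2).
D fails to dominate A at Beta (1<2).
E fails to dominate B at Alpha (4<7).
No single strategy dominates all the others.

none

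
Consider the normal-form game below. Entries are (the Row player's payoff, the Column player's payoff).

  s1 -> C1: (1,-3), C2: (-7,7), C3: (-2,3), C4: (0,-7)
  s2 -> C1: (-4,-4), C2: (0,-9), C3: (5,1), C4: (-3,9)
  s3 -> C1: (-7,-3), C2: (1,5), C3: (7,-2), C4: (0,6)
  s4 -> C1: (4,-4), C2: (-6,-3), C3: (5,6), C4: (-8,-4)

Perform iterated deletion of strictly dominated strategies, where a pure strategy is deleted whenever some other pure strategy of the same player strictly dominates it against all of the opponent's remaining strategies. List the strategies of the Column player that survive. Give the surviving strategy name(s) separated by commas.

The Column player's strategy C1 is strictly dominated by C3 (s1: 3>-3, s2: 1>-4, s3: -2>-3, s4: 6>-4) and is removed.
Row s2 is eliminated: s3 beats it against every remaining column (C2: 1>0, C3: 7>5, C4: 0>-3).
For the Row player, s3 strictly dominates s4 on the remaining columns (C2: 1>-6, C3: 7>5, C4: 0>-8); eliminate s4.
For the Column player, C2 strictly dominates C3 on the remaining rows (s1: 7>3, s3: 5>-2); eliminate C3.
Among the remaining strategies, none is strictly dominated by another pure strategy of the same player, so the elimination stops.
Surviving strategies — the Row player: {s1, s3}; the Column player: {C2, C4}.

C2, C4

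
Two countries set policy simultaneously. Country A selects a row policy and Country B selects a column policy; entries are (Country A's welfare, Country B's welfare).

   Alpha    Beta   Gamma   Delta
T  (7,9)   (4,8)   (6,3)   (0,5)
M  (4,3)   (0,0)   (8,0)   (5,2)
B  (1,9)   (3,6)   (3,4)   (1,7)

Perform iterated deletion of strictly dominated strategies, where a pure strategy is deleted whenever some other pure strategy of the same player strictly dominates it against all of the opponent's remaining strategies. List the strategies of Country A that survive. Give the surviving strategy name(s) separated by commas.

Country B's strategy Beta is strictly dominated by Alpha (T: 9>8, M: 3>0, B: 9>6) and is removed.
Row B is eliminated: M beats it against every remaining column (Alpha: 4>1, Gamma: 8>3, Delta: 5>1).
Column Gamma is eliminated: Alpha beats it against every remaining row (T: 9>3, M: 3>0).
Column Delta is eliminated: Alpha beats it against every remaining row (T: 9>5, M: 3>2).
Country A's strategy M is strictly dominated by T (Alpha: 7>4) and is removed.
Among the remaining strategies, none is strictly dominated by another pure strategy of the same player, so the elimination stops.
Surviving strategies — Country A: {T}; Country B: {Alpha}.

T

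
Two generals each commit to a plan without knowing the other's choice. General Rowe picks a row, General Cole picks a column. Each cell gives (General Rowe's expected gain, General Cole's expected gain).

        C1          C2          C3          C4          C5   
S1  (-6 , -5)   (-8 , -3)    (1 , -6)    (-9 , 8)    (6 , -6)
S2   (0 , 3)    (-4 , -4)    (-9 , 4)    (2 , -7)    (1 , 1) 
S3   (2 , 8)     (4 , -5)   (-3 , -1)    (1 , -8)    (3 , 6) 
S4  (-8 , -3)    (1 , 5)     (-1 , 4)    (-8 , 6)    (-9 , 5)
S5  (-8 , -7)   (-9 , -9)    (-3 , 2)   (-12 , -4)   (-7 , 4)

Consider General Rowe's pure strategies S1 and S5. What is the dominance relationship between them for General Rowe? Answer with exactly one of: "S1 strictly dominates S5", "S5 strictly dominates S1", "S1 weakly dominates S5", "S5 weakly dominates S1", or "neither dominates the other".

Compare S1 to S5 across every action of General Cole: C1: -6>-8, C2: -8>-9, C3: 1>-3, C4: -9>-12, C5: 6>-7.
Every comparison favours S1, so S1 strictly dominates S5.

S1 strictly dominates S5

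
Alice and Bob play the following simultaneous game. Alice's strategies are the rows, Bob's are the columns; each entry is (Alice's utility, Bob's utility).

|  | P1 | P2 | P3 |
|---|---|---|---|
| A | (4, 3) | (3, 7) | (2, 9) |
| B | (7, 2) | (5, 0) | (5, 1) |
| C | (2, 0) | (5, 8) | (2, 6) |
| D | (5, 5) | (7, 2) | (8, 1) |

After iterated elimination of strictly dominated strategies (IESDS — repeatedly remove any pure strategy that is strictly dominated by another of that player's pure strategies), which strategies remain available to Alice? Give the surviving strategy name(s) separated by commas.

Row A is eliminated: B beats it against every remaining column (P1: 7>4, P2: 5>3, P3: 5>2).
Row C is eliminated: D beats it against every remaining column (P1: 5>2, P2: 7>5, P3: 8>2).
Column P2 is eliminated: P1 beats it against every remaining row (B: 2>0, D: 5>2).
Column P3 is eliminated: P1 beats it against every remaining row (B: 2>1, D: 5>1).
Row D is eliminated: B beats it against every remaining column (P1: 7>5).
Among the remaining strategies, none is strictly dominated by another pure strategy of the same player, so the elimination stops.
Surviving strategies — Alice: {B}; Bob: {P1}.

B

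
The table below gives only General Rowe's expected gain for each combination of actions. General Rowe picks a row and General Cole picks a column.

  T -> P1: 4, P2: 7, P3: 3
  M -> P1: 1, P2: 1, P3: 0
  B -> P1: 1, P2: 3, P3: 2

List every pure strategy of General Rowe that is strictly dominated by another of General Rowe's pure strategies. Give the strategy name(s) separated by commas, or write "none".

M, B

T: no other strategy beats it everywhere (M at P1 (4>1); B at P1 (4>1)).
T strictly dominates M — P1: 4>1, P2: 7>1, P3: 3>0.
B: dominated, since T does at least as well everywhere (P1: 4>1, P2: 7>3, P3: 3>2).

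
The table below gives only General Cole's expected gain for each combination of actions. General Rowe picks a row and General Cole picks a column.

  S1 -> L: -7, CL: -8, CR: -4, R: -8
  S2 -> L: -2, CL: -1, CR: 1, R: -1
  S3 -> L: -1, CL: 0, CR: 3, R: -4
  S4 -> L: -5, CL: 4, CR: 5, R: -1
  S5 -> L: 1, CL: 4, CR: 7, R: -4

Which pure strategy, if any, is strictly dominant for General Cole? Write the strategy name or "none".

CR vs L: S1: -4>-7, S2: 1>-2, S3: 3>-1, S4: 5>-5, S5: 7>1.
CR vs CL: S1: -4>-8, S2: 1>-1, S3: 3>0, S4: 5>4, S5: 7>4.
CR vs R: S1: -4>-8, S2: 1>-1, S3: 3>-4, S4: 5>-1, S5: 7>-4.
CR strictly beats every other strategy against every opponent action, so it is strictly dominant.

CR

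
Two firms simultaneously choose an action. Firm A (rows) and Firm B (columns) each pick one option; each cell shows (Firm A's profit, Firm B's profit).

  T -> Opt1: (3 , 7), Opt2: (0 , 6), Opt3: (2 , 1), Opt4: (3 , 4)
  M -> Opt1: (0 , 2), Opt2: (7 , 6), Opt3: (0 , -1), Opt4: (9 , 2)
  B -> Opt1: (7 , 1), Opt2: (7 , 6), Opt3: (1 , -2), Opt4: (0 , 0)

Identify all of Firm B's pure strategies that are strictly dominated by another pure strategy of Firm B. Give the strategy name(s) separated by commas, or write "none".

Opt1: no other strategy beats it everywhere (Opt2 at T (7>6); Opt3 at T (7>1); Opt4 at T (7>4)).
Opt2 is not dominated — it holds its own against Opt1 at M (6>2); Opt3 at T (6>1); Opt4 at T (6>4).
Opt1 strictly dominates Opt3 — T: 7>1, M: 2>-1, B: 1>-2.
Opt4 is strictly dominated by Opt2 (T: 6>4, M: 6>2, B: 6>0).

Opt3, Opt4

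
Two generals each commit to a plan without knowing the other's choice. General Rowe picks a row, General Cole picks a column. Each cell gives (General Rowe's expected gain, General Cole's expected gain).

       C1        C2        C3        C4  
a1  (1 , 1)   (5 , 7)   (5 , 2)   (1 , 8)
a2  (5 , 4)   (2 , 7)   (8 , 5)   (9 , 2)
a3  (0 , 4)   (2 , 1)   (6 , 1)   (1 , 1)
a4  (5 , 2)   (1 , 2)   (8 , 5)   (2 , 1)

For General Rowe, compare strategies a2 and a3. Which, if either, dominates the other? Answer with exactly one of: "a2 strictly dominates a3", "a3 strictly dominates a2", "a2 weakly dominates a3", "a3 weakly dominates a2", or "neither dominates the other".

a2's payoffs vs a3's, by General Cole's action — C1: 5>0, C2: 2=2, C3: 8>6, C4: 9>1.
a2 is at least as good everywhere and strictly better somewhere (tied only at C2), so a2 weakly but not strictly dominates a3.

a2 weakly dominates a3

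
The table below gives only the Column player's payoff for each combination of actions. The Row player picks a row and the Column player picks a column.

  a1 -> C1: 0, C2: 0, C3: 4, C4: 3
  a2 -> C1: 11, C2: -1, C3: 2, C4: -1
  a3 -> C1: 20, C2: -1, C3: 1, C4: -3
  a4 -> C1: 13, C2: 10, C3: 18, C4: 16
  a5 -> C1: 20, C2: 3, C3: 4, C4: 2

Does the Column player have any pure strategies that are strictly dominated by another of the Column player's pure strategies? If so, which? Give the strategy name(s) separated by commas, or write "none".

C2, C4

C1 is not dominated — it holds its own against C2 at a1 (0=0); C3 at a2 (11>2); C4 at a2 (11>-1).
C2 is strictly dominated by C3 (a1: 4>0, a2: 2>-1, a3: 1>-1, a4: 18>10, a5: 4>3).
C3 is not dominated — it holds its own against C1 at a1 (4>0); C2 at a1 (4>0); C4 at a1 (4>3).
C4 is strictly dominated by C3 (a1: 4>3, a2: 2>-1, a3: 1>-3, a4: 18>16, a5: 4>2).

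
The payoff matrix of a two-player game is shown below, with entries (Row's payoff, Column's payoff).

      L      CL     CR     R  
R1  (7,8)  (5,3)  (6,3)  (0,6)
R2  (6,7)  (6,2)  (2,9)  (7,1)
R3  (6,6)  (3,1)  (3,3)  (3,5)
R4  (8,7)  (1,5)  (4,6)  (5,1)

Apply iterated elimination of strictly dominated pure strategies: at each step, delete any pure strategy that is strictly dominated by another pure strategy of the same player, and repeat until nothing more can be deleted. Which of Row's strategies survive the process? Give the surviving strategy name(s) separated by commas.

R4

Column's strategy CL is strictly dominated by L (R1: 8>3, R2: 7>2, R3: 6>1, R4: 7>5) and is removed.
Row R3 is eliminated: R4 beats it against every remaining column (L: 8>6, CR: 4>3, R: 5>3).
Column R is eliminated: L beats it against every remaining row (R1: 8>6, R2: 7>1, R4: 7>1).
Row's strategy R2 is strictly dominated by R1 (L: 7>6, CR: 6>2) and is removed.
Column CR is eliminated: L beats it against every remaining row (R1: 8>3, R4: 7>6).
For Row, R4 strictly dominates R1 on the remaining columns (L: 8>7); eliminate R1.
Among the remaining strategies, none is strictly dominated by another pure strategy of the same player, so the elimination stops.
Surviving strategies — Row: {R4}; Column: {L}.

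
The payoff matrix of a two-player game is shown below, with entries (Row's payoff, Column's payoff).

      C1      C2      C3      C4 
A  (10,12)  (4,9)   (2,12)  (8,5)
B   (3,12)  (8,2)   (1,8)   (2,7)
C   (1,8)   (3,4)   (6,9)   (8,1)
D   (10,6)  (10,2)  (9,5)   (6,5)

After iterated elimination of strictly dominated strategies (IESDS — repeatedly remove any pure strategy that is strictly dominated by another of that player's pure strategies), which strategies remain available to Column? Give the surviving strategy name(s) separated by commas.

For Row, D strictly dominates B on the remaining columns (C1: 10>3, C2: 10>8, C3: 9>1, C4: 6>2); eliminate B.
Column's strategy C2 is strictly dominated by C1 (A: 12>9, C: 8>4, D: 6>2) and is removed.
Column C4 is eliminated: C1 beats it against every remaining row (A: 12>5, C: 8>1, D: 6>5).
For Row, D strictly dominates C on the remaining columns (C1: 10>1, C3: 9>6); eliminate C.
Among the remaining strategies, none is strictly dominated by another pure strategy of the same player, so the elimination stops.
Surviving strategies — Row: {A, D}; Column: {C1, C3}.

C1, C3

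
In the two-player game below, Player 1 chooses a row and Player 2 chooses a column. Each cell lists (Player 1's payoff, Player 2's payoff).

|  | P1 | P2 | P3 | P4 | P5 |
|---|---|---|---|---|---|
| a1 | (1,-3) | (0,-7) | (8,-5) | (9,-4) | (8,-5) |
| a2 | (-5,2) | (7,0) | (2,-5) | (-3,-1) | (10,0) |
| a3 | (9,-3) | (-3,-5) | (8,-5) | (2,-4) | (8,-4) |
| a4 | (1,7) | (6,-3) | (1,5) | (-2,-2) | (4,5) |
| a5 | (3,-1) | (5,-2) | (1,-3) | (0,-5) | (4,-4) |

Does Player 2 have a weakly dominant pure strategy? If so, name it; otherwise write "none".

P1 vs P2: a1: -3>-7, a2: 2>0, a3: -3>-5, a4: 7>-3, a5: -1>-2.
P1 vs P3: a1: -3>-5, a2: 2>-5, a3: -3>-5, a4: 7>5, a5: -1>-3.
P1 vs P4: a1: -3>-4, a2: 2>-1, a3: -3>-4, a4: 7>-2, a5: -1>-5.
P1 vs P5: a1: -3>-5, a2: 2>0, a3: -3>-4, a4: 7>5, a5: -1>-4.
P1 is at least as good as every other strategy against every opponent action, so it is weakly dominant.

P1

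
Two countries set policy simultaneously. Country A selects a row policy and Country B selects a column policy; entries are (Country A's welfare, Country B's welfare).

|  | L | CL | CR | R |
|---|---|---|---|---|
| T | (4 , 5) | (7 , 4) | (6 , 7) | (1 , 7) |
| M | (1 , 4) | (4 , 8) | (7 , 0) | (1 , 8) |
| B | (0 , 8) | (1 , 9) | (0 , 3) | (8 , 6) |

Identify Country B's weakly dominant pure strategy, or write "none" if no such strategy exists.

none

L fails to dominate CL at M (4<8).
CL fails to dominate L at T (4<5).
CR fails to dominate L at M (0<4).
R fails to dominate L at B (6<8).
No single strategy dominates all the others.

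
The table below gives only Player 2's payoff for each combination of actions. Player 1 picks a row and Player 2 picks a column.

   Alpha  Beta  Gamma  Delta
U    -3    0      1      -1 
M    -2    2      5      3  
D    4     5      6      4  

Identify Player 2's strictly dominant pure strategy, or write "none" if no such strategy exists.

Gamma

Gamma vs Alpha: U: 1>-3, M: 5>-2, D: 6>4.
Gamma vs Beta: U: 1>0, M: 5>2, D: 6>5.
Gamma vs Delta: U: 1>-1, M: 5>3, D: 6>4.
Gamma strictly beats every other strategy against every opponent action, so it is strictly dominant.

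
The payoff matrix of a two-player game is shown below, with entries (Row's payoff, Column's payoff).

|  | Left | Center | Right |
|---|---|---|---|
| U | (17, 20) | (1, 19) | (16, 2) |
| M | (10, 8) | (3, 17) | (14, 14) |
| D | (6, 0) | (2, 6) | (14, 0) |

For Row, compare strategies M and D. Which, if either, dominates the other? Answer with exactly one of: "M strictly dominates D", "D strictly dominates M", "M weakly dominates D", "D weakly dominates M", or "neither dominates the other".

M weakly dominates D

M's payoffs vs D's, by Column's action — Left: 10>6, Center: 3>2, Right: 14=14.
M is at least as good everywhere and strictly better somewhere (tied only at Right), so M weakly but not strictly dominates D.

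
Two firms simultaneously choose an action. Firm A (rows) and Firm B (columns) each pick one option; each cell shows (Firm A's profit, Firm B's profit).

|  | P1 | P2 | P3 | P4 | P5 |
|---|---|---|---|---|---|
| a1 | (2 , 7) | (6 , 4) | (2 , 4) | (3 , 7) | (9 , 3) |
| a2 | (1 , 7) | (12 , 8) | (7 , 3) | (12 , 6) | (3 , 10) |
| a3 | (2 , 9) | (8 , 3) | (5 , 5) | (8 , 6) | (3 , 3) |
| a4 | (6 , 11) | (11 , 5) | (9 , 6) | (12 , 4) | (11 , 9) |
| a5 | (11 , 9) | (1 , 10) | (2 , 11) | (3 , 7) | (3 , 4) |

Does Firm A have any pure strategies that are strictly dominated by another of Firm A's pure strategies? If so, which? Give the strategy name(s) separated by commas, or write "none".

a1, a3

a1: dominated, since a4 does at least as well everywhere (P1: 6>2, P2: 11>6, P3: 9>2, P4: 12>3, P5: 11>9).
Nothing dominates a2: a1 at P2 (12>6); a3 at P2 (12>8); a4 at P2 (12>11); a5 at P2 (12>1).
a3 is strictly dominated by a4 (P1: 6>2, P2: 11>8, P3: 9>5, P4: 12>8, P5: 11>3).
a4: no other strategy beats it everywhere (a1 at P1 (6>2); a2 at P1 (6>1); a3 at P1 (6>2); a5 at P2 (11>1)).
a5 is not dominated — it holds its own against a1 at P1 (11>2); a2 at P1 (11>1); a3 at P1 (11>2); a4 at P1 (11>6).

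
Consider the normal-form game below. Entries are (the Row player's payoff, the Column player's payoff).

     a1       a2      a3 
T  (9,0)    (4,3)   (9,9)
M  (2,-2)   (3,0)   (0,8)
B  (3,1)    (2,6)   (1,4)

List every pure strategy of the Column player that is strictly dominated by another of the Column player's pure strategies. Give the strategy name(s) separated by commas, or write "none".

a1 is strictly dominated by a2 (T: 3>0, M: 0>-2, B: 6>1).
a2: no other strategy beats it everywhere (a1 at T (3>0); a3 at B (6>4)).
a3: no other strategy beats it everywhere (a1 at T (9>0); a2 at T (9>3)).

a1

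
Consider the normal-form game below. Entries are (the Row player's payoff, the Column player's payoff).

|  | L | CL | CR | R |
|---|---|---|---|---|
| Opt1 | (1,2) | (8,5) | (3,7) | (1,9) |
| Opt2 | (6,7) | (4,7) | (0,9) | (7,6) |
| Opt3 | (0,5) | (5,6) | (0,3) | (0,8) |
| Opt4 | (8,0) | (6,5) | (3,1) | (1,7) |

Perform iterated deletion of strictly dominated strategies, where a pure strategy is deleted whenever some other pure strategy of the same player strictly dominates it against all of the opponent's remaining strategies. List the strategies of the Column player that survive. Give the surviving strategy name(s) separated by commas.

The Row player's strategy Opt3 is strictly dominated by Opt1 (L: 1>0, CL: 8>5, CR: 3>0, R: 1>0) and is removed.
The Column player's strategy L is strictly dominated by CR (Opt1: 7>2, Opt2: 9>7, Opt4: 1>0) and is removed.
Among the remaining strategies, none is strictly dominated by another pure strategy of the same player, so the elimination stops.
Surviving strategies — the Row player: {Opt1, Opt2, Opt4}; the Column player: {CL, CR, R}.

CL, CR, R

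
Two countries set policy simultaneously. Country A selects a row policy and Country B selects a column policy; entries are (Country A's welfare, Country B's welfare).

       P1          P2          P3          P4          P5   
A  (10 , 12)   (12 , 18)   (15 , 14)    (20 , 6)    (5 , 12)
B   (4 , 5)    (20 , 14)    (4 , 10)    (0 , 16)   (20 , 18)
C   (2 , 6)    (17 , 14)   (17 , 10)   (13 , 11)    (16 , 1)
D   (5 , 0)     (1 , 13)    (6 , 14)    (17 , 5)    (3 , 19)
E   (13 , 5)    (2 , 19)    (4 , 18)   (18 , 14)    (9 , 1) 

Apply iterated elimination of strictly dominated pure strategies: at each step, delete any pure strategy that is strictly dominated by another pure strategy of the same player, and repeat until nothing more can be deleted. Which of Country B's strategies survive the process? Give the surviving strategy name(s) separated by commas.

P2, P4, P5

For Country A, A strictly dominates D on the remaining columns (P1: 10>5, P2: 12>1, P3: 15>6, P4: 20>17, P5: 5>3); eliminate D.
Country B's strategy P1 is strictly dominated by P2 (A: 18>12, B: 14>5, C: 14>6, E: 19>5) and is removed.
For Country B, P2 strictly dominates P3 on the remaining rows (A: 18>14, B: 14>10, C: 14>10, E: 19>18); eliminate P3.
Among the remaining strategies, none is strictly dominated by another pure strategy of the same player, so the elimination stops.
Surviving strategies — Country A: {A, B, C, E}; Country B: {P2, P4, P5}.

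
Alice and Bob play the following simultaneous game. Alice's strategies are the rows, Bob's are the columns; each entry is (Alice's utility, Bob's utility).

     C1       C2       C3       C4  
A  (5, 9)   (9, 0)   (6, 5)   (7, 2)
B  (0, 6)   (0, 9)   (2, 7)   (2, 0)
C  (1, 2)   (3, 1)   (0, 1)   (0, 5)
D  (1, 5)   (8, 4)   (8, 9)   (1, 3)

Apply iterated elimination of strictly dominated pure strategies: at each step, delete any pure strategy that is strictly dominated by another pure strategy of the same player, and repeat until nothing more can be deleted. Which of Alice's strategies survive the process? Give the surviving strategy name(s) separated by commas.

A, D

Alice's strategy B is strictly dominated by A (C1: 5>0, C2: 9>0, C3: 6>2, C4: 7>2) and is removed.
Alice's strategy C is strictly dominated by A (C1: 5>1, C2: 9>3, C3: 6>0, C4: 7>0) and is removed.
Column C2 is eliminated: C1 beats it against every remaining row (A: 9>0, D: 5>4).
Column C4 is eliminated: C1 beats it against every remaining row (A: 9>2, D: 5>3).
Among the remaining strategies, none is strictly dominated by another pure strategy of the same player, so the elimination stops.
Surviving strategies — Alice: {A, D}; Bob: {C1, C3}.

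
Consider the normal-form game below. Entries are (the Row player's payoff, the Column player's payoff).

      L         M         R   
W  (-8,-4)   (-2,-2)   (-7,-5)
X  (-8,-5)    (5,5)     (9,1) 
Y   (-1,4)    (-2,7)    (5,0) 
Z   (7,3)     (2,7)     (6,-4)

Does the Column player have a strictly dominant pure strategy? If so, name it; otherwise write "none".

M vs L: W: -2>-4, X: 5>-5, Y: 7>4, Z: 7>3.
M vs R: W: -2>-5, X: 5>1, Y: 7>0, Z: 7>-4.
M strictly beats every other strategy against every opponent action, so it is strictly dominant.

M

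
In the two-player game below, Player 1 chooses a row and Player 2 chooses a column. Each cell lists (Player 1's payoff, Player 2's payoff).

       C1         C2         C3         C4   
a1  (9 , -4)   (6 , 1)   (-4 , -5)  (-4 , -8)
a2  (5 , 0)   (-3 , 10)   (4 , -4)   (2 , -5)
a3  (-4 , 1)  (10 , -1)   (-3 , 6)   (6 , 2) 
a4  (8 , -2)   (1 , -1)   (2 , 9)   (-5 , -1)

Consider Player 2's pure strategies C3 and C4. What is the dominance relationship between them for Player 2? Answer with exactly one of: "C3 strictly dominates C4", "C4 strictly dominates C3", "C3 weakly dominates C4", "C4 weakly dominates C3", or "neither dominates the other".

C3's payoffs vs C4's, by Player 1's action — a1: -5>-8, a2: -4>-5, a3: 6>2, a4: 9>-1.
C3 gives a strictly higher payoff against each opponent action, so C3 strictly dominates C4.

C3 strictly dominates C4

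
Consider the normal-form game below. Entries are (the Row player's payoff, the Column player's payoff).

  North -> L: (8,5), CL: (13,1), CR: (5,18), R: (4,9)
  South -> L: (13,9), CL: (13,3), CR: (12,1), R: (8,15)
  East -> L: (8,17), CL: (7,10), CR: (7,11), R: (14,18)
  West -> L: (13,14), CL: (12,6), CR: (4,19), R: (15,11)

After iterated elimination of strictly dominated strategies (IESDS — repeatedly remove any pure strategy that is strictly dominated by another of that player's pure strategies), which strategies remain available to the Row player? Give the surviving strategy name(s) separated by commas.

Column CL is eliminated: L beats it against every remaining row (North: 5>1, South: 9>3, East: 17>10, West: 14>6).
Row North is eliminated: South beats it against every remaining column (L: 13>8, CR: 12>5, R: 8>4).
Among the remaining strategies, none is strictly dominated by another pure strategy of the same player, so the elimination stops.
Surviving strategies — the Row player: {South, East, West}; the Column player: {L, CR, R}.

South, East, West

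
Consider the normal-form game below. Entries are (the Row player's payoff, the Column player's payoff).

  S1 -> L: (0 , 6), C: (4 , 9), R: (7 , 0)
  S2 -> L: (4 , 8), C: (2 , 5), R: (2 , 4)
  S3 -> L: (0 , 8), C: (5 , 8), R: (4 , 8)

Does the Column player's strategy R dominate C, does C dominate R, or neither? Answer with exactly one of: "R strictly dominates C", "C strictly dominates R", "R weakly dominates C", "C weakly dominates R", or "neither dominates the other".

Compare R to C across every action of the Row player: S1: 0<9, S2: 4<5, S3: 8=8.
C is at least as good everywhere and strictly better somewhere (tied at S3), so C weakly dominates R.

C weakly dominates R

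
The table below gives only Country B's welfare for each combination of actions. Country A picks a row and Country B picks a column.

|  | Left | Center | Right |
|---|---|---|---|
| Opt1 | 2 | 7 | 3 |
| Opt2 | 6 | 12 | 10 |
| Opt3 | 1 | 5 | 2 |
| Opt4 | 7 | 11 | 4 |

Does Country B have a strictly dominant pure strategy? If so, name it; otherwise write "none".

Center vs Left: Opt1: 7>2, Opt2: 12>6, Opt3: 5>1, Opt4: 11>7.
Center vs Right: Opt1: 7>3, Opt2: 12>10, Opt3: 5>2, Opt4: 11>4.
Center strictly beats every other strategy against every opponent action, so it is strictly dominant.

Center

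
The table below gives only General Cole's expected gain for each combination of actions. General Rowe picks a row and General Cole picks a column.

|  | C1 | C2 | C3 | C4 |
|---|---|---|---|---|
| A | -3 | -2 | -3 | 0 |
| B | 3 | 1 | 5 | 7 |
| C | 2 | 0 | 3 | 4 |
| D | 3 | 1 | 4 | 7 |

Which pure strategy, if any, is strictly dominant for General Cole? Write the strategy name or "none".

C4

C4 vs C1: A: 0>-3, B: 7>3, C: 4>2, D: 7>3.
C4 vs C2: A: 0>-2, B: 7>1, C: 4>0, D: 7>1.
C4 vs C3: A: 0>-3, B: 7>5, C: 4>3, D: 7>4.
C4 strictly beats every other strategy against every opponent action, so it is strictly dominant.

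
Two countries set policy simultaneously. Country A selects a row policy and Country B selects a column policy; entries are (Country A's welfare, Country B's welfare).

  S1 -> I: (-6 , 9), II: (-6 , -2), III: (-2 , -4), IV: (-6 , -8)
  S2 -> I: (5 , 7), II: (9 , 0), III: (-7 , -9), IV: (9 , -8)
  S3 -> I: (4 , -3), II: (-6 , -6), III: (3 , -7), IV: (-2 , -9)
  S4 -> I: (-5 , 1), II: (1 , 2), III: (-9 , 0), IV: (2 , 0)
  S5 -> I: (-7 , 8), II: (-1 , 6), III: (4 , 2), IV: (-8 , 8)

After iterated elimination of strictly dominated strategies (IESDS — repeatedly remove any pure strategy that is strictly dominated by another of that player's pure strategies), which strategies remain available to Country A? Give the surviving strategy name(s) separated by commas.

For Country A, S2 strictly dominates S4 on the remaining columns (I: 5>-5, II: 9>1, III: -7>-9, IV: 9>2); eliminate S4.
For Country B, I strictly dominates II on the remaining rows (S1: 9>-2, S2: 7>0, S3: -3>-6, S5: 8>6); eliminate II.
For Country A, S3 strictly dominates S1 on the remaining columns (I: 4>-6, III: 3>-2, IV: -2>-6); eliminate S1.
Country B's strategy III is strictly dominated by I (S2: 7>-9, S3: -3>-7, S5: 8>2) and is removed.
Country A's strategy S3 is strictly dominated by S2 (I: 5>4, IV: 9>-2) and is removed.
For Country A, S2 strictly dominates S5 on the remaining columns (I: 5>-7, IV: 9>-8); eliminate S5.
Country B's strategy IV is strictly dominated by I (S2: 7>-8) and is removed.
Among the remaining strategies, none is strictly dominated by another pure strategy of the same player, so the elimination stops.
Surviving strategies — Country A: {S2}; Country B: {I}.

S2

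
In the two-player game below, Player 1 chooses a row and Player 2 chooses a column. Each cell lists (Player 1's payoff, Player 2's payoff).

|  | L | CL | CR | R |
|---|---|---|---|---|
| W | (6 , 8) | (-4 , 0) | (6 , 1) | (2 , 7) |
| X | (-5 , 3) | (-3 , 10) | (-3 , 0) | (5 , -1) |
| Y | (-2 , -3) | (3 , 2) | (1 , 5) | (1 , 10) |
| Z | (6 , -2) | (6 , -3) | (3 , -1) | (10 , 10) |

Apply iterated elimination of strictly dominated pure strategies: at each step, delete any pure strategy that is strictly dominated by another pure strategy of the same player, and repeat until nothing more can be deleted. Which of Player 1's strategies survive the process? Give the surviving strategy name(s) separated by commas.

W, Z

Row X is eliminated: Z beats it against every remaining column (L: 6>-5, CL: 6>-3, CR: 3>-3, R: 10>5).
For Player 1, Z strictly dominates Y on the remaining columns (L: 6>-2, CL: 6>3, CR: 3>1, R: 10>1); eliminate Y.
Column CL is eliminated: L beats it against every remaining row (W: 8>0, Z: -2>-3).
Column CR is eliminated: R beats it against every remaining row (W: 7>1, Z: 10>-1).
Among the remaining strategies, none is strictly dominated by another pure strategy of the same player, so the elimination stops.
Surviving strategies — Player 1: {W, Z}; Player 2: {L, R}.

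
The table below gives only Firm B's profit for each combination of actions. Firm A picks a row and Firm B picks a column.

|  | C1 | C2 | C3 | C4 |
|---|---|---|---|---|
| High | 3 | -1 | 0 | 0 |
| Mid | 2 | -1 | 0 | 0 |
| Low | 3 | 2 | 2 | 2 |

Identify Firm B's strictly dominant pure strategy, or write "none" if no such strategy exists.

C1 vs C2: High: 3>-1, Mid: 2>-1, Low: 3>2.
C1 vs C3: High: 3>0, Mid: 2>0, Low: 3>2.
C1 vs C4: High: 3>0, Mid: 2>0, Low: 3>2.
C1 strictly beats every other strategy against every opponent action, so it is strictly dominant.

C1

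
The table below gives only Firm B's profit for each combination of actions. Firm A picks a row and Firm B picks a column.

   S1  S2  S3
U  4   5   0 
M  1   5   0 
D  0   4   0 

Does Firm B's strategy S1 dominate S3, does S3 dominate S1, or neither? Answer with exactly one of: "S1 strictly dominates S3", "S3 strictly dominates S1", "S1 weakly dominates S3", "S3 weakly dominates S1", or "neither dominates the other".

Compare S1 to S3 across each choice by Firm A: U: 4>0, M: 1>0, D: 0=0.
S1 is at least as good everywhere and strictly better somewhere (tied only at D), so S1 weakly but not strictly dominates S3.

S1 weakly dominates S3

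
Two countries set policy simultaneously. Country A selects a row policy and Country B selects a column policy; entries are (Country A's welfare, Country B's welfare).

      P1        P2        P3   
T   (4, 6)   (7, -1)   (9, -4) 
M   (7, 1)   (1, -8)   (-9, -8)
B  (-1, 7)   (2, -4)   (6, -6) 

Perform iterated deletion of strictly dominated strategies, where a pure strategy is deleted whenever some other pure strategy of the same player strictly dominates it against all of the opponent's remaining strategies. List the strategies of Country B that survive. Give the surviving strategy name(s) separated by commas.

Country A's strategy B is strictly dominated by T (P1: 4>-1, P2: 7>2, P3: 9>6) and is removed.
For Country B, P1 strictly dominates P2 on the remaining rows (T: 6>-1, M: 1>-8); eliminate P2.
Country B's strategy P3 is strictly dominated by P1 (T: 6>-4, M: 1>-8) and is removed.
Country A's strategy T is strictly dominated by M (P1: 7>4) and is removed.
Among the remaining strategies, none is strictly dominated by another pure strategy of the same player, so the elimination stops.
Surviving strategies — Country A: {M}; Country B: {P1}.

P1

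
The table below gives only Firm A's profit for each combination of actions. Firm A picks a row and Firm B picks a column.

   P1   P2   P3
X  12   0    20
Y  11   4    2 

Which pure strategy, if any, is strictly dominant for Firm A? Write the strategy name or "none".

none

X fails to dominate Y at P2 (0<4).
Y fails to dominate X at P1 (11<12).
No single strategy dominates all the others.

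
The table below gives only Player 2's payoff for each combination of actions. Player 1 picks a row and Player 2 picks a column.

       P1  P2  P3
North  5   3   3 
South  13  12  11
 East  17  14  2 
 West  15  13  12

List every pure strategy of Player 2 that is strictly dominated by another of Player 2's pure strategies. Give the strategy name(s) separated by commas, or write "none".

P2, P3

P1: no other strategy beats it everywhere (P2 at North (5>3); P3 at North (5>3)).
P1 strictly dominates P2 — North: 5>3, South: 13>12, East: 17>14, West: 15>13.
P1 strictly dominates P3 — North: 5>3, South: 13>11, East: 17>2, West: 15>12.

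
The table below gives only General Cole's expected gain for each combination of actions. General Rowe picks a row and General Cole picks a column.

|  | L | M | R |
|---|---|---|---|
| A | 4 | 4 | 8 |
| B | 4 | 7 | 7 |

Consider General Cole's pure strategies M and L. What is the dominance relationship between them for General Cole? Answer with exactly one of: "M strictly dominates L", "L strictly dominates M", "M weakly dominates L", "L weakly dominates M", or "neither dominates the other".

M's payoffs vs L's, by General Rowe's action — A: 4=4, B: 7>4.
M is at least as good everywhere and strictly better somewhere (tied only at A), so M weakly but not strictly dominates L.

M weakly dominates L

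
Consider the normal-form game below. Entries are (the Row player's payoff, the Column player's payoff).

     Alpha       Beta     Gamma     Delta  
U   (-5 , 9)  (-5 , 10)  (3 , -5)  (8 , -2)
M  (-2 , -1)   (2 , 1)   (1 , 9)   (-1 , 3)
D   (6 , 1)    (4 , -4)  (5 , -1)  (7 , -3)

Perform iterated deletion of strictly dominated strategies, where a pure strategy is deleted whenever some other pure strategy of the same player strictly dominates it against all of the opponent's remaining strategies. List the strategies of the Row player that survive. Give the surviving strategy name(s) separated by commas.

Row M is eliminated: D beats it against every remaining column (Alpha: 6>-2, Beta: 4>2, Gamma: 5>1, Delta: 7>-1).
For the Column player, Alpha strictly dominates Gamma on the remaining rows (U: 9>-5, D: 1>-1); eliminate Gamma.
Column Delta is eliminated: Alpha beats it against every remaining row (U: 9>-2, D: 1>-3).
The Row player's strategy U is strictly dominated by D (Alpha: 6>-5, Beta: 4>-5) and is removed.
The Column player's strategy Beta is strictly dominated by Alpha (D: 1>-4) and is removed.
Among the remaining strategies, none is strictly dominated by another pure strategy of the same player, so the elimination stops.
Surviving strategies — the Row player: {D}; the Column player: {Alpha}.

D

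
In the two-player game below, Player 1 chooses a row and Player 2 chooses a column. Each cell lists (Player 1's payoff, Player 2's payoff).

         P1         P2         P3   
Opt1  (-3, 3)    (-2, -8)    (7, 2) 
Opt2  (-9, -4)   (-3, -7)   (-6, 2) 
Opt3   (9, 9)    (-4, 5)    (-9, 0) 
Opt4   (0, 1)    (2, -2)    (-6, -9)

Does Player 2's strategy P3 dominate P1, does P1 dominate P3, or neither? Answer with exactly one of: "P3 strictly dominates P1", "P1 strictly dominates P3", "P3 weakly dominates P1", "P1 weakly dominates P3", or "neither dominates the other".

neither dominates the other

Compare P3 to P1 across each choice by Player 1: Opt1: 2<3, Opt2: 2>-4, Opt3: 0<9, Opt4: -9<1.
P3 does better at Opt2 but worse at Opt1, Opt3, Opt4; neither strategy dominates the other.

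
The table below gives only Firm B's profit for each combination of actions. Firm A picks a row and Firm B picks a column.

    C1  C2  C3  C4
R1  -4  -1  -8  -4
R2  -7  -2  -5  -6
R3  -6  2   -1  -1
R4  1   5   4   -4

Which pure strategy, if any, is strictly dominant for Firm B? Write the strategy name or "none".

C2 vs C1: R1: -1>-4, R2: -2>-7, R3: 2>-6, R4: 5>1.
C2 vs C3: R1: -1>-8, R2: -2>-5, R3: 2>-1, R4: 5>4.
C2 vs C4: R1: -1>-4, R2: -2>-6, R3: 2>-1, R4: 5>-4.
C2 strictly beats every other strategy against every opponent action, so it is strictly dominant.

C2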